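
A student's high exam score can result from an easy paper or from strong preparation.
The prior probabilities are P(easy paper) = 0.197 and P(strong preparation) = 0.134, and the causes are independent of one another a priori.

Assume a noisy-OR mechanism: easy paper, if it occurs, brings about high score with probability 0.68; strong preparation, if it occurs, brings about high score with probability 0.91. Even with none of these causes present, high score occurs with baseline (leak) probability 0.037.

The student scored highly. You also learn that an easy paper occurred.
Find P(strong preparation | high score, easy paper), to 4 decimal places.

Under noisy-OR, P(high score | causes) = 1 − (1−0.037)·∏(1−qᵢ) over the active causes.
Numerator (weight on configurations with strong preparation): 0.972266×0.134 = 0.130284
The normalizing constant is 0.69184×0.866 + 0.972266×0.134 = 0.729417
P(strong preparation | high score, easy paper) = 0.130284/0.729417 ≈ 0.1786

P(strong preparation | high score, easy paper) ≈ 0.1786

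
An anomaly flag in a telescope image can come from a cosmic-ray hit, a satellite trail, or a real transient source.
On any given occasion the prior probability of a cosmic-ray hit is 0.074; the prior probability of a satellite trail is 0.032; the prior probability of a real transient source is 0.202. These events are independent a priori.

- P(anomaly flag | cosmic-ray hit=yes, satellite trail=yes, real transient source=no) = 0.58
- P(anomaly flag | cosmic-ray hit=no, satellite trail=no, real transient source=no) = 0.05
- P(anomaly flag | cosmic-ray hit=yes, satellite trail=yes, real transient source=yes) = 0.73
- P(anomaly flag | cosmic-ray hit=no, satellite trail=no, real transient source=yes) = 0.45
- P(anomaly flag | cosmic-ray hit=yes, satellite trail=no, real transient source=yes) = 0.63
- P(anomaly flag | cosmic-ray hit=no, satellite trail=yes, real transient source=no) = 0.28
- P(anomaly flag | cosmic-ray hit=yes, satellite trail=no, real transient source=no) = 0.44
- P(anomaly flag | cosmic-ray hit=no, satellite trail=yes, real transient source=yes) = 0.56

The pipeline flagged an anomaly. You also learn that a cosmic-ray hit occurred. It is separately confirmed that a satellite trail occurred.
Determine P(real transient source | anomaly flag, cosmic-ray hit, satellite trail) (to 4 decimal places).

P(anomaly flag | cosmic-ray hit, satellite trail) = 0.58*0.798 + 0.73*0.202 = 0.462840 + 0.147460 = 0.610300
The real transient source-present share is 0.73*0.202 = 0.147460.
Hence the posterior is 0.147460/0.610300 ≈ 0.2416.

P(real transient source | anomaly flag, cosmic-ray hit, satellite trail) ≈ 0.2416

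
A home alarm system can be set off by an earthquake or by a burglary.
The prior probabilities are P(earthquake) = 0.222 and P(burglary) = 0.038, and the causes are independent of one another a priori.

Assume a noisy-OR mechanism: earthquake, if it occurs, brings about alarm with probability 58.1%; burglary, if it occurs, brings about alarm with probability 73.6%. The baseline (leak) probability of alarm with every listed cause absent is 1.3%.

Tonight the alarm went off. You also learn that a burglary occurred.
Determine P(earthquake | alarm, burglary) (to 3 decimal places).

P(earthquake | alarm, burglary) ≈ 0.256

Under noisy-OR, P(alarm | causes) = 1 − (1−0.013)·∏(1−qᵢ) over the active causes.
P(alarm | burglary) = 0.739432×0.778 + 0.890822×0.222 = 0.575278 + 0.197762 = 0.773040
The earthquake-present share is 0.890822×0.222 = 0.197762.
P(earthquake | alarm, burglary) = 0.197762 / 0.773040 ≈ 0.256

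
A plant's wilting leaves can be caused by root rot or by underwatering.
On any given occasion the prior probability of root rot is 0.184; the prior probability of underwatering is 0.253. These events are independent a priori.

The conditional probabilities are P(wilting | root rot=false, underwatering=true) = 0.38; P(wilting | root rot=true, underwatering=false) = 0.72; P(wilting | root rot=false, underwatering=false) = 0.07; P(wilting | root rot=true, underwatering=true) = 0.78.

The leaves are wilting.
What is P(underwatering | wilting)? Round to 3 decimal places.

P(underwatering | wilting) ≈ 0.448

Enumerate the 4 (root rot, underwatering) configurations and weight by the priors:
  P(wilting) = 0.07·0.816·0.747 + 0.38·0.816·0.253 + 0.72·0.184·0.747 + 0.78·0.184·0.253
        = 0.042669 + 0.078450 + 0.098963 + 0.036311 = 0.256393
Keeping only the underwatering-present terms gives 0.114761, so
  P(underwatering | wilting) = 0.114761 / 0.256393 ≈ 0.448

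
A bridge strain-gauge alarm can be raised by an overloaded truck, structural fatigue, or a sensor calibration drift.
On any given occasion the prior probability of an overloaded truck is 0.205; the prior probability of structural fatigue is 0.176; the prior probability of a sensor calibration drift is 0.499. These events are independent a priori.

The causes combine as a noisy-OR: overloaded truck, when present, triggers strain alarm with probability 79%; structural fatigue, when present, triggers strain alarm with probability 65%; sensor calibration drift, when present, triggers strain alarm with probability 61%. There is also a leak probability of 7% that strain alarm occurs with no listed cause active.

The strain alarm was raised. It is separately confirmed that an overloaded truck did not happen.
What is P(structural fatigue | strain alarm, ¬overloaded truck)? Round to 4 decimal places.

P(structural fatigue | strain alarm, ¬overloaded truck) ≈ 0.3188

Under noisy-OR, P(strain alarm | causes) = 1 − (1−0.07)·∏(1−qᵢ) over the active causes.
Sum P(strain alarm|·) weighted by the priors over the 4 (structural fatigue, sensor calibration drift) configurations:
  P(strain alarm | ¬overloaded truck) = 0.07*0.824*0.501 + 0.6373*0.824*0.499 + 0.6745*0.176*0.501 + 0.873055*0.176*0.499
        = 0.028898 + 0.262042 + 0.059475 + 0.076675 = 0.427090
Keeping only the structural fatigue-present terms gives 0.136150, so
  P(structural fatigue | strain alarm, ¬overloaded truck) = 0.136150 / 0.427090 ≈ 0.3188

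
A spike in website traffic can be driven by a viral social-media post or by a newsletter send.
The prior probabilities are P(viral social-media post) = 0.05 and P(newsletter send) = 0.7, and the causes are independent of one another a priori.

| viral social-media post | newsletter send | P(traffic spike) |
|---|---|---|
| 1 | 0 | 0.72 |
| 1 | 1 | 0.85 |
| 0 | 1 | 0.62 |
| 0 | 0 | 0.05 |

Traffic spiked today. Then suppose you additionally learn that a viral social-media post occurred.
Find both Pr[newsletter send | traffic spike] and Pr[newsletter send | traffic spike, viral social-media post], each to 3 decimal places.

P(traffic spike) = 0.05×0.95×0.3 + 0.62×0.95×0.7 + 0.72×0.05×0.3 + 0.85×0.05×0.7 = 0.014250 + 0.412300 + 0.010800 + 0.029750 = 0.467100
The newsletter send-present share is 0.412300 + 0.029750 = 0.442050.
P(newsletter send | traffic spike) = 0.442050 / 0.467100 ≈ 0.946

Now condition on the additional information:
For the numerator, keep only newsletter send=true terms: 0.85·0.7 = 0.595000
Normalizer over all consistent configurations: 0.72·0.3 + 0.85·0.7 = 0.811000
P(newsletter send | traffic spike, viral social-media post) = 0.595000/0.811000 ≈ 0.734
— viral social-media post explains away the evidence for newsletter send.

Pr[newsletter send | traffic spike] ≈ 0.946; Pr[newsletter send | traffic spike, viral social-media post] ≈ 0.734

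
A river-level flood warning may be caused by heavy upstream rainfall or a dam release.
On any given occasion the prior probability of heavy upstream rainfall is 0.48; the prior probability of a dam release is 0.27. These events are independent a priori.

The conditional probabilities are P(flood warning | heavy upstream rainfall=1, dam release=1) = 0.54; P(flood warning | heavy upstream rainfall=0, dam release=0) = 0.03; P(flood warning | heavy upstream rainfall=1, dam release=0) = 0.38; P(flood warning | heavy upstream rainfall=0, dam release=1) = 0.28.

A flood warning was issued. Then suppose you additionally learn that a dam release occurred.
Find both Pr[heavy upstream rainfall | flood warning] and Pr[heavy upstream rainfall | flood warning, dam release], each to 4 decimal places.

Pr[heavy upstream rainfall | flood warning] ≈ 0.8003; Pr[heavy upstream rainfall | flood warning, dam release] ≈ 0.6403

P(flood warning) = 0.03·0.52·0.73 + 0.28·0.52·0.27 + 0.38·0.48·0.73 + 0.54·0.48·0.27 = 0.011388 + 0.039312 + 0.133152 + 0.069984 = 0.253836
Restricting to configurations with heavy upstream rainfall present: 0.133152 + 0.069984 = 0.203136.
Hence the posterior is 0.203136/0.253836 ≈ 0.8003.

With the extra evidence:
Sum P(flood warning|·) weighted by the priors over both values of heavy upstream rainfall:
  P(flood warning | dam release) = 0.28×0.52 + 0.54×0.48
        = 0.145600 + 0.259200 = 0.404800
Configurations with heavy upstream rainfall contribute 0.259200, so
  P(heavy upstream rainfall | flood warning, dam release) = 0.259200 / 0.404800 ≈ 0.6403
— dam release explains away the evidence for heavy upstream rainfall.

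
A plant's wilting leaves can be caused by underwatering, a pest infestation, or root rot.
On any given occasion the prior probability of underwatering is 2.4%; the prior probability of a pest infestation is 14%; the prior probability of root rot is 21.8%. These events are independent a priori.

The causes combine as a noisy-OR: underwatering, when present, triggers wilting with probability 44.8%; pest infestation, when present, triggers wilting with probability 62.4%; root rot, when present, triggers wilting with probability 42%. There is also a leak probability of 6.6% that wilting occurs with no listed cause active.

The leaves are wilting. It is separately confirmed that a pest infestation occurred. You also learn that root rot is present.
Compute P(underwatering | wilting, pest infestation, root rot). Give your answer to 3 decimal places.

Under noisy-OR, P(wilting | causes) = 1 − (1−0.066)·∏(1−qᵢ) over the active causes.
For the numerator, keep only underwatering=true terms: 0.887565·0.024 = 0.021302
The normalizing constant is 0.796313·0.976 + 0.887565·0.024 = 0.798503
Posterior = 0.021302 / 0.798503 ≈ 0.027

P(underwatering | wilting, pest infestation, root rot) ≈ 0.027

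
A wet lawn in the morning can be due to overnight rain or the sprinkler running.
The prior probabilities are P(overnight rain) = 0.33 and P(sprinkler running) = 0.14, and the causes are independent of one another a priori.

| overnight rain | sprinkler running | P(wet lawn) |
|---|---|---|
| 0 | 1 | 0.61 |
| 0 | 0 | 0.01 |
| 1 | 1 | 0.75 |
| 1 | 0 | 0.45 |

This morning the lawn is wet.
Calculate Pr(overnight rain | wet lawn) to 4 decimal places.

Pr(overnight rain | wet lawn) ≈ 0.7205

Weight on overnight rain=true, given the evidence: 0.127710 + 0.034650 = 0.162360
The normalizing constant is 0.01*0.67*0.86 + 0.61*0.67*0.14 + 0.45*0.33*0.86 + 0.75*0.33*0.14 = 0.225340
P(overnight rain | wet lawn) = 0.162360/0.225340 ≈ 0.7205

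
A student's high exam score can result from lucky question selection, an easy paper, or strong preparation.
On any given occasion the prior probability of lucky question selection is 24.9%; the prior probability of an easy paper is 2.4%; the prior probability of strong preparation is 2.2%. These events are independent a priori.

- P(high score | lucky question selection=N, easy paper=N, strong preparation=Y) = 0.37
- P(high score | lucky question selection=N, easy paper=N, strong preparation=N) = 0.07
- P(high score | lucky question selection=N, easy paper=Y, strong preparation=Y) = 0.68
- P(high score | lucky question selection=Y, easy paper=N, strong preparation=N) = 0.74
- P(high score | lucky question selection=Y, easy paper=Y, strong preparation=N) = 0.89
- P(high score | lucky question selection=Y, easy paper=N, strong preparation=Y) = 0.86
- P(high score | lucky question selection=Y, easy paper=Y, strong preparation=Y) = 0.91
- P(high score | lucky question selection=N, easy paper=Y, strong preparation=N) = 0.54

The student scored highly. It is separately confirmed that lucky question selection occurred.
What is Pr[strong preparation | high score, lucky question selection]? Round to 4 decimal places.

Pr[strong preparation | high score, lucky question selection] ≈ 0.0254

P(high score | lucky question selection) = 0.74*0.976*0.978 + 0.86*0.976*0.022 + 0.89*0.024*0.978 + 0.91*0.024*0.022 = 0.706351 + 0.018466 + 0.020890 + 0.000480 = 0.746187
The strong preparation-present share is 0.018466 + 0.000480 = 0.018946.
Hence the posterior is 0.018946/0.746187 ≈ 0.0254.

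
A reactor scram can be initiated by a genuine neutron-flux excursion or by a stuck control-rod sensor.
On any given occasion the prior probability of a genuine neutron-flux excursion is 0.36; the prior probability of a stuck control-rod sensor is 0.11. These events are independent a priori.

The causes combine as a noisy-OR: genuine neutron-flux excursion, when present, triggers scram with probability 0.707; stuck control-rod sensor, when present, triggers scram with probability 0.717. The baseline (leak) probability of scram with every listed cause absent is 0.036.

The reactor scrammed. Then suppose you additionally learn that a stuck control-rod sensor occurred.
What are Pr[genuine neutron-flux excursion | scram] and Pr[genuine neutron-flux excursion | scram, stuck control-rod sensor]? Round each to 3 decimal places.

Under noisy-OR, P(scram | causes) = 1 − (1−0.036)·∏(1−qᵢ) over the active causes.
For the numerator, keep only genuine neutron-flux excursion=true terms: 0.229902 + 0.036435 = 0.266337
The normalizing constant is 0.036*0.64*0.89 + 0.727188*0.64*0.11 + 0.717548*0.36*0.89 + 0.920066*0.36*0.11 = 0.338037
P(genuine neutron-flux excursion | scram) = 0.266337/0.338037 ≈ 0.788

With the extra evidence:
P(scram | stuck control-rod sensor) = 0.727188*0.64 + 0.920066*0.36 = 0.465400 + 0.331224 = 0.796624
The genuine neutron-flux excursion-present share is 0.920066*0.36 = 0.331224.
Hence the posterior is 0.331224/0.796624 ≈ 0.416.
This is intercausal reasoning (explaining away): once stuck control-rod sensor accounts for the scram, genuine neutron-flux excursion becomes less likely.

Pr[genuine neutron-flux excursion | scram] ≈ 0.788; Pr[genuine neutron-flux excursion | scram, stuck control-rod sensor] ≈ 0.416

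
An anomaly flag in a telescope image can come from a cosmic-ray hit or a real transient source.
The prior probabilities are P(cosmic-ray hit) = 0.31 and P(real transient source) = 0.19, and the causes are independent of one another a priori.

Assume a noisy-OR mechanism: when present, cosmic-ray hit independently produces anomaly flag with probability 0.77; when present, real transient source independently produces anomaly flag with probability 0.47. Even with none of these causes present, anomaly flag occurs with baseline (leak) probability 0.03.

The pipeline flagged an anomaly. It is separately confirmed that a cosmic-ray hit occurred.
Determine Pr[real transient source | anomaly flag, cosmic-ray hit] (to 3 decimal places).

Under noisy-OR, P(anomaly flag | causes) = 1 − (1−0.03)·∏(1−qᵢ) over the active causes.
P(anomaly flag | cosmic-ray hit) = 0.7769×0.81 + 0.881757×0.19 = 0.629289 + 0.167534 = 0.796823
Restricting to configurations with real transient source present: 0.881757×0.19 = 0.167534.
Hence the posterior is 0.167534/0.796823 ≈ 0.210.

Pr[real transient source | anomaly flag, cosmic-ray hit] ≈ 0.210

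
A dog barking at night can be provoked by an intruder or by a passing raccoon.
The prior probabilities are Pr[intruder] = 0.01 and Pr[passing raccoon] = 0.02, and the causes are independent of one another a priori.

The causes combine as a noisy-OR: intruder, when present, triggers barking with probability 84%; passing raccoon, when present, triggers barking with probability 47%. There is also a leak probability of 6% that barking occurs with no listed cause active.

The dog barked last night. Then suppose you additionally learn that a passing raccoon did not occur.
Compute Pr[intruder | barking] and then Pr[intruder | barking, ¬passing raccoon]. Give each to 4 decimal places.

Pr[intruder | barking] ≈ 0.1110; Pr[intruder | barking, ¬passing raccoon] ≈ 0.1251

Under noisy-OR, P(barking | causes) = 1 − (1−0.06)·∏(1−qᵢ) over the active causes.
By total probability over the 4 (intruder, passing raccoon) configurations:
  P(barking) = 0.06×0.99×0.98 + 0.5018×0.99×0.02 + 0.8496×0.01×0.98 + 0.920288×0.01×0.02
        = 0.058212 + 0.009936 + 0.008326 + 0.000184 = 0.076658
Keeping only the intruder-present terms gives 0.008510, so
  P(intruder | barking) = 0.008510 / 0.076658 ≈ 0.1110

With the extra evidence:
P(barking | ¬passing raccoon) = 0.06*0.99 + 0.8496*0.01 = 0.059400 + 0.008496 = 0.067896
The intruder-present share is 0.8496*0.01 = 0.008496.
So P(intruder | barking, ¬passing raccoon) = 0.008496/0.067896 ≈ 0.1251.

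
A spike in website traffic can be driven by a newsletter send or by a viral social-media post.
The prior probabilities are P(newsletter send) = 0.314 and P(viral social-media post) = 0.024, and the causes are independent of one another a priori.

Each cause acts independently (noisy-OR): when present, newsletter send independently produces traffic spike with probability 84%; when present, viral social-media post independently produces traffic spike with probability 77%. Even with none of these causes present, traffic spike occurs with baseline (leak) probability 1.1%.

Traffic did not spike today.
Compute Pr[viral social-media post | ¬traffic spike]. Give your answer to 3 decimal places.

Pr[viral social-media post | ¬traffic spike] ≈ 0.006

Under noisy-OR, P(traffic spike | causes) = 1 − (1−0.011)·∏(1−qᵢ) over the active causes.
P(¬traffic spike) = 0.989*0.686*0.976 + 0.22747*0.686*0.024 + 0.15824*0.314*0.976 + 0.036395*0.314*0.024 = 0.662171 + 0.003745 + 0.048495 + 0.000274 = 0.714685
Restricting to configurations with viral social-media post present: 0.003745 + 0.000274 = 0.004019.
P(viral social-media post | ¬traffic spike) = 0.004019 / 0.714685 ≈ 0.006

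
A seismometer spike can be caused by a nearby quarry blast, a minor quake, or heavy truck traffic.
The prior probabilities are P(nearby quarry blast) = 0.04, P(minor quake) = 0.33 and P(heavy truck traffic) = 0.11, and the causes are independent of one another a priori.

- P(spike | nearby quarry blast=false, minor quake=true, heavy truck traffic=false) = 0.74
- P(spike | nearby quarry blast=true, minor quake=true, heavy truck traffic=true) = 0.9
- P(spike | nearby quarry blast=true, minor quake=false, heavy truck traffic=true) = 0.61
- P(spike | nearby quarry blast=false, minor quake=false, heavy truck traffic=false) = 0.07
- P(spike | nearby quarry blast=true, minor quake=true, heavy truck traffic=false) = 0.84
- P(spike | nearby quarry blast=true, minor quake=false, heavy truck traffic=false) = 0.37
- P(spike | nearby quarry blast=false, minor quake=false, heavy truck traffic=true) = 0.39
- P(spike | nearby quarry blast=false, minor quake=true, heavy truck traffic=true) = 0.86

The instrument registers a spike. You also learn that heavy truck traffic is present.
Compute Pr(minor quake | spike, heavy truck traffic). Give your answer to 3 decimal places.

Pr(minor quake | spike, heavy truck traffic) ≈ 0.516

Weight on minor quake=true, given the evidence: 0.272448 + 0.011880 = 0.284328
Denominator P(spike | heavy truck traffic): 0.39×0.96×0.67 + 0.86×0.96×0.33 + 0.61×0.04×0.67 + 0.9×0.04×0.33 = 0.551524
P(minor quake | spike, heavy truck traffic) = 0.284328/0.551524 ≈ 0.516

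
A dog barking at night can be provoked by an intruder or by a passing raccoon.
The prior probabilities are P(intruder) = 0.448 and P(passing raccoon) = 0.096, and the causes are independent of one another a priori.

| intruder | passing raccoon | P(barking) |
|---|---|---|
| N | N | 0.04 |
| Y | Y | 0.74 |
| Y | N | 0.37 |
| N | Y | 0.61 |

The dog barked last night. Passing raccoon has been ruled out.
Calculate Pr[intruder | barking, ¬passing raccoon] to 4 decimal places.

Pr[intruder | barking, ¬passing raccoon] ≈ 0.8825

For the numerator, keep only intruder=true terms: 0.37*0.448 = 0.165760
Normalizer over all consistent configurations: 0.04*0.552 + 0.37*0.448 = 0.187840
Posterior = 0.165760 / 0.187840 ≈ 0.8825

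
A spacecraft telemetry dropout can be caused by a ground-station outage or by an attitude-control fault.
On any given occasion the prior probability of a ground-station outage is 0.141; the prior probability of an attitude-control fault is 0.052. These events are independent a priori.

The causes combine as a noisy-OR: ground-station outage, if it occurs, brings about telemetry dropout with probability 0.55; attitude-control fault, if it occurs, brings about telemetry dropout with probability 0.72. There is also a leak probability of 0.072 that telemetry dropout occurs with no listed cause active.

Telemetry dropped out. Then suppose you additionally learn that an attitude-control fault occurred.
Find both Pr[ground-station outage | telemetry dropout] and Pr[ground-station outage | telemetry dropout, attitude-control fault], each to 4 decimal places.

Pr[ground-station outage | telemetry dropout] ≈ 0.4791; Pr[ground-station outage | telemetry dropout, attitude-control fault] ≈ 0.1638

Under noisy-OR, P(telemetry dropout | causes) = 1 − (1−0.072)·∏(1−qᵢ) over the active causes.
P(telemetry dropout) = 0.072×0.859×0.948 + 0.74016×0.859×0.052 + 0.5824×0.141×0.948 + 0.883072×0.141×0.052 = 0.058632 + 0.033061 + 0.077848 + 0.006475 = 0.176016
Restricting to configurations with ground-station outage present: 0.077848 + 0.006475 = 0.084323.
P(ground-station outage | telemetry dropout) = 0.084323 / 0.176016 ≈ 0.4791

Now condition on the additional information:
P(telemetry dropout | attitude-control fault) = 0.74016·0.859 + 0.883072·0.141 = 0.635797 + 0.124513 = 0.760310
Restricting to configurations with ground-station outage present: 0.883072·0.141 = 0.124513.
P(ground-station outage | telemetry dropout, attitude-control fault) = 0.124513 / 0.760310 ≈ 0.1638
— attitude-control fault explains away the evidence for ground-station outage.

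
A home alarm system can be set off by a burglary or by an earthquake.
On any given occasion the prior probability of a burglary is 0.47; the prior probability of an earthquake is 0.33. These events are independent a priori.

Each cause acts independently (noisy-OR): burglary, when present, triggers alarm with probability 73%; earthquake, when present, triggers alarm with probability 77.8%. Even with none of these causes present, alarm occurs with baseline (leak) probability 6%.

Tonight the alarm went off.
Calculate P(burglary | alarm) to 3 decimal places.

Under noisy-OR, P(alarm | causes) = 1 − (1−0.06)·∏(1−qᵢ) over the active causes.
Enumerate the 4 (burglary, earthquake) configurations and weight by the priors:
  P(alarm) = 0.06·0.53·0.67 + 0.79132·0.53·0.33 + 0.7462·0.47·0.67 + 0.943656·0.47·0.33
        = 0.021306 + 0.138402 + 0.234978 + 0.146361 = 0.541047
Configurations with burglary contribute 0.381339, so
  P(burglary | alarm) = 0.381339 / 0.541047 ≈ 0.705

P(burglary | alarm) ≈ 0.705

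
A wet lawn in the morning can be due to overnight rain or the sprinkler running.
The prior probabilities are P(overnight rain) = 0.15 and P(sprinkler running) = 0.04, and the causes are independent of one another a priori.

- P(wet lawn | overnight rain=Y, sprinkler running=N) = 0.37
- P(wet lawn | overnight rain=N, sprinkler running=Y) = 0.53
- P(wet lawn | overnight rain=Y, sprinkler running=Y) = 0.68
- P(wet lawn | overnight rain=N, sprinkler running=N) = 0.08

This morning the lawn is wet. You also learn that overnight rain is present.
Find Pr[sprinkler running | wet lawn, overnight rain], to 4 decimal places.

Pr[sprinkler running | wet lawn, overnight rain] ≈ 0.0711

Enumerate both values of sprinkler running and weight by the priors:
  P(wet lawn | overnight rain) = 0.37·0.96 + 0.68·0.04
        = 0.355200 + 0.027200 = 0.382400
Keeping only the sprinkler running-present terms gives 0.027200, so
  P(sprinkler running | wet lawn, overnight rain) = 0.027200 / 0.382400 ≈ 0.0711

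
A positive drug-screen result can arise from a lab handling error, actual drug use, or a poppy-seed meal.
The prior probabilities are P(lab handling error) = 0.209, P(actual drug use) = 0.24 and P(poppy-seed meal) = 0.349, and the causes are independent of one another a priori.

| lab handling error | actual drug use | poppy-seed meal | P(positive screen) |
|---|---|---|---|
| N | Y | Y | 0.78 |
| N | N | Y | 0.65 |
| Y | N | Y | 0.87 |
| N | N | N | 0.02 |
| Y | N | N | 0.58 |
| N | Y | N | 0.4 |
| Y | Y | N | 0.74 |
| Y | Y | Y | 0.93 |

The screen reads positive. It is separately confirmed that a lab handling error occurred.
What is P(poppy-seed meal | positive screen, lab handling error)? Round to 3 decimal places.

Numerator (weight on configurations with poppy-seed meal): 0.230759 + 0.077897 = 0.308656
Denominator P(positive screen | lab handling error): 0.58*0.76*0.651 + 0.87*0.76*0.349 + 0.74*0.24*0.651 + 0.93*0.24*0.349 = 0.711235
Posterior = 0.308656 / 0.711235 ≈ 0.434

P(poppy-seed meal | positive screen, lab handling error) ≈ 0.434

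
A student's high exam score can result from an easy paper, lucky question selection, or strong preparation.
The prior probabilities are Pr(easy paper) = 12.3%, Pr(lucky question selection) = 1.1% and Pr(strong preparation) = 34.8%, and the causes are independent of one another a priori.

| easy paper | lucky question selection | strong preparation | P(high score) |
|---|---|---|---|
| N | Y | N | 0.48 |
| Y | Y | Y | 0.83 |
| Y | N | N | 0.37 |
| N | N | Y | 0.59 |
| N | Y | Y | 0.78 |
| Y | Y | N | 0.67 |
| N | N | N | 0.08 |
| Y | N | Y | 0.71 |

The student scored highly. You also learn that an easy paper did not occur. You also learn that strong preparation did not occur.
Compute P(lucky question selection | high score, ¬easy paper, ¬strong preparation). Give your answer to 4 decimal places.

Numerator (weight on configurations with lucky question selection): 0.48·0.011 = 0.005280
The normalizing constant is 0.08·0.989 + 0.48·0.011 = 0.084400
Posterior = 0.005280 / 0.084400 ≈ 0.0626

P(lucky question selection | high score, ¬easy paper, ¬strong preparation) ≈ 0.0626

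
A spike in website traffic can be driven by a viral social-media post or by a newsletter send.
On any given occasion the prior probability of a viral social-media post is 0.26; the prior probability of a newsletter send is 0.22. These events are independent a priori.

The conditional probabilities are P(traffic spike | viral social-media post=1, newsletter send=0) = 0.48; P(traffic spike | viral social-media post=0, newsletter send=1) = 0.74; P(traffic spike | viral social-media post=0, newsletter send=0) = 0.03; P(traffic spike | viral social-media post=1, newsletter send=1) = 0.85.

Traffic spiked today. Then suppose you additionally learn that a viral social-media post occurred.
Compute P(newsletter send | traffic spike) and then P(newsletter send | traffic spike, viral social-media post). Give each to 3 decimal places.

P(newsletter send | traffic spike) ≈ 0.596; P(newsletter send | traffic spike, viral social-media post) ≈ 0.333

Sum P(traffic spike|·) weighted by the priors over the 4 (viral social-media post, newsletter send) configurations:
  P(traffic spike) = 0.03×0.74×0.78 + 0.74×0.74×0.22 + 0.48×0.26×0.78 + 0.85×0.26×0.22
        = 0.017316 + 0.120472 + 0.097344 + 0.048620 = 0.283752
Keeping only the newsletter send-present terms gives 0.169092, so
  P(newsletter send | traffic spike) = 0.169092 / 0.283752 ≈ 0.596

Now condition on the additional information:
P(traffic spike | viral social-media post) = 0.48·0.78 + 0.85·0.22 = 0.374400 + 0.187000 = 0.561400
The newsletter send-present share is 0.85·0.22 = 0.187000.
P(newsletter send | traffic spike, viral social-media post) = 0.187000 / 0.561400 ≈ 0.333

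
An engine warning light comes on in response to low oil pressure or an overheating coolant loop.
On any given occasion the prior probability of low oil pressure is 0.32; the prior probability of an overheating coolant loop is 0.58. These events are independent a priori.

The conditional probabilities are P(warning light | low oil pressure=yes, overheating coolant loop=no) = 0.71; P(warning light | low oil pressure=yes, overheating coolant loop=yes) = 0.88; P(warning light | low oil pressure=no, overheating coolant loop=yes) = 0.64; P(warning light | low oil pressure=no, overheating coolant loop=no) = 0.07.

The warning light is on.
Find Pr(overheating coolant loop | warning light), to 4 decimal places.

Pr(overheating coolant loop | warning light) ≈ 0.7827

P(warning light) = 0.07·0.68·0.42 + 0.64·0.68·0.58 + 0.71·0.32·0.42 + 0.88·0.32·0.58 = 0.019992 + 0.252416 + 0.095424 + 0.163328 = 0.531160
The overheating coolant loop-present share is 0.252416 + 0.163328 = 0.415744.
P(overheating coolant loop | warning light) = 0.415744 / 0.531160 ≈ 0.7827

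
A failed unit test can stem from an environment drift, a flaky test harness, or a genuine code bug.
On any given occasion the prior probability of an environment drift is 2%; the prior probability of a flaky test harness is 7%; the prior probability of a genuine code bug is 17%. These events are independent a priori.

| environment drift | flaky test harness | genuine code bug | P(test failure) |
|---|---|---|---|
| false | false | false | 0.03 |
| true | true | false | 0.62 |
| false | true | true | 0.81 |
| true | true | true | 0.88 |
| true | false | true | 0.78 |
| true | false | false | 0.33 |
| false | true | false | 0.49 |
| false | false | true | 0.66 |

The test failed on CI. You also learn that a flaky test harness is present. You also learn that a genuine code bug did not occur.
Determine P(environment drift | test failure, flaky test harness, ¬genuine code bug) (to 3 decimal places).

P(environment drift | test failure, flaky test harness, ¬genuine code bug) ≈ 0.025

Weight on environment drift=true, given the evidence: 0.62*0.02 = 0.012400
The normalizing constant is 0.49*0.98 + 0.62*0.02 = 0.492600
Posterior = 0.012400 / 0.492600 ≈ 0.025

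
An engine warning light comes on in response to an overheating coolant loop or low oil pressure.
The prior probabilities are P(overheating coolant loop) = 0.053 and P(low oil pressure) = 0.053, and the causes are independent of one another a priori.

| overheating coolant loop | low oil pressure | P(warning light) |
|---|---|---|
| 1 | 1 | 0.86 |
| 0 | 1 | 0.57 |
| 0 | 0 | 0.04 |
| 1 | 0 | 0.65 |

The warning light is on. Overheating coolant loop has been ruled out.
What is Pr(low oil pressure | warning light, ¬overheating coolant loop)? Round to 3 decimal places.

For the numerator, keep only low oil pressure=true terms: 0.57×0.053 = 0.030210
Normalizer over all consistent configurations: 0.04×0.947 + 0.57×0.053 = 0.068090
P(low oil pressure | warning light, ¬overheating coolant loop) = 0.030210/0.068090 ≈ 0.444

Pr(low oil pressure | warning light, ¬overheating coolant loop) ≈ 0.444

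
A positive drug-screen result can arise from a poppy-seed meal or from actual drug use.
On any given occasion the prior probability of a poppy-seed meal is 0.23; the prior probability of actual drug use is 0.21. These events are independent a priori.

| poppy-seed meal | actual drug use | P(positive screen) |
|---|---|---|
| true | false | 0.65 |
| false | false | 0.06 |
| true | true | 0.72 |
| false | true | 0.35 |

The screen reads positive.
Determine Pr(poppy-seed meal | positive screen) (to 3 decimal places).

Numerator (weight on configurations with poppy-seed meal): 0.118105 + 0.034776 = 0.152881
Normalizer over all consistent configurations: 0.06×0.77×0.79 + 0.35×0.77×0.21 + 0.65×0.23×0.79 + 0.72×0.23×0.21 = 0.245974
Posterior = 0.152881 / 0.245974 ≈ 0.622

Pr(poppy-seed meal | positive screen) ≈ 0.622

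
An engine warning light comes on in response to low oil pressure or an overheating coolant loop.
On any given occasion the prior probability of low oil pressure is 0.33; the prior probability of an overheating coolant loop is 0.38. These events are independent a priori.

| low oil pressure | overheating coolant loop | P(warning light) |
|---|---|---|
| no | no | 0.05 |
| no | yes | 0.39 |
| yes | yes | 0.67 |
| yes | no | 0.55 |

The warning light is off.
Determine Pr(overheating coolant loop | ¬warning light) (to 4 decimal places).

Enumerate the 4 (low oil pressure, overheating coolant loop) configurations and weight by the priors:
  P(¬warning light) = 0.95×0.67×0.62 + 0.61×0.67×0.38 + 0.45×0.33×0.62 + 0.33×0.33×0.38
        = 0.394630 + 0.155306 + 0.092070 + 0.041382 = 0.683388
The terms with overheating coolant loop present sum to 0.196688, so
  P(overheating coolant loop | ¬warning light) = 0.196688 / 0.683388 ≈ 0.2878

Pr(overheating coolant loop | ¬warning light) ≈ 0.2878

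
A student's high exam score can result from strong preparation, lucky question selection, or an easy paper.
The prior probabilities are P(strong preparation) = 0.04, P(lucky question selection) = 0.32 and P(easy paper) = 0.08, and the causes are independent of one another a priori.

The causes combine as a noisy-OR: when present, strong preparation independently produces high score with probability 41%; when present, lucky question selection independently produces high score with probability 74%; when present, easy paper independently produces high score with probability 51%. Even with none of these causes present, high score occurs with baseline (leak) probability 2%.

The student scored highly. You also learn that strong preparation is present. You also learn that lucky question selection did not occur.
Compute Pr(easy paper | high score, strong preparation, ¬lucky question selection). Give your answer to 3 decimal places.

Pr(easy paper | high score, strong preparation, ¬lucky question selection) ≈ 0.129

Under noisy-OR, P(high score | causes) = 1 − (1−0.02)·∏(1−qᵢ) over the active causes.
By total probability over both values of easy paper:
  P(high score | strong preparation, ¬lucky question selection) = 0.4218×0.92 + 0.716682×0.08
        = 0.388056 + 0.057335 = 0.445391
Configurations with easy paper contribute 0.057335, so
  P(easy paper | high score, strong preparation, ¬lucky question selection) = 0.057335 / 0.445391 ≈ 0.129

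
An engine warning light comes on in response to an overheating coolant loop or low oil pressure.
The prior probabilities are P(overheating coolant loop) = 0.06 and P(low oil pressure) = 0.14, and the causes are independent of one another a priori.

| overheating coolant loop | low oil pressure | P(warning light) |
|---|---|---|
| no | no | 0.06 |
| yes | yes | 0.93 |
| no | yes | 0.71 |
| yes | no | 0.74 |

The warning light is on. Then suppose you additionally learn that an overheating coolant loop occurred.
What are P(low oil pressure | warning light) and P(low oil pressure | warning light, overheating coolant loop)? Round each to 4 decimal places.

P(low oil pressure | warning light) ≈ 0.5387; P(low oil pressure | warning light, overheating coolant loop) ≈ 0.1698

For the numerator, keep only low oil pressure=true terms: 0.093436 + 0.007812 = 0.101248
Normalizer over all consistent configurations: 0.06×0.94×0.86 + 0.71×0.94×0.14 + 0.74×0.06×0.86 + 0.93×0.06×0.14 = 0.187936
Posterior = 0.101248 / 0.187936 ≈ 0.5387

With the extra evidence:
By total probability over both values of low oil pressure:
  P(warning light | overheating coolant loop) = 0.74*0.86 + 0.93*0.14
        = 0.636400 + 0.130200 = 0.766600
Keeping only the low oil pressure-present terms gives 0.130200, so
  P(low oil pressure | warning light, overheating coolant loop) = 0.130200 / 0.766600 ≈ 0.1698
The drop from 0.5387 to 0.1698 is the explaining-away (discounting) effect.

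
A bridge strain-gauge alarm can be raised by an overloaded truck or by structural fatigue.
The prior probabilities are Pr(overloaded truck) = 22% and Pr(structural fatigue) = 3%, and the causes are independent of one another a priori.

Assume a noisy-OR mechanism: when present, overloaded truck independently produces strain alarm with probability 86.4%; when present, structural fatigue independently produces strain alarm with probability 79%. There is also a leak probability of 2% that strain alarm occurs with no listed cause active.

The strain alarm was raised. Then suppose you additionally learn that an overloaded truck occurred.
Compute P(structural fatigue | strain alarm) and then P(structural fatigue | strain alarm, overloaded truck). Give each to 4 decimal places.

Under noisy-OR, P(strain alarm | causes) = 1 − (1−0.02)·∏(1−qᵢ) over the active causes.
Enumerate the 4 (overloaded truck, structural fatigue) configurations and weight by the priors:
  P(strain alarm) = 0.02×0.78×0.97 + 0.7942×0.78×0.03 + 0.86672×0.22×0.97 + 0.972011×0.22×0.03
        = 0.015132 + 0.018584 + 0.184958 + 0.006415 = 0.225089
Keeping only the structural fatigue-present terms gives 0.024999, so
  P(structural fatigue | strain alarm) = 0.024999 / 0.225089 ≈ 0.1111

Now also conditioning on overloaded truck=true:
Enumerate both values of structural fatigue and weight by the priors:
  P(strain alarm | overloaded truck) = 0.86672·0.97 + 0.972011·0.03
        = 0.840718 + 0.029160 = 0.869878
Keeping only the structural fatigue-present terms gives 0.029160, so
  P(structural fatigue | strain alarm, overloaded truck) = 0.029160 / 0.869878 ≈ 0.0335
Conditioning on overloaded truck lowers the posterior on structural fatigue: the classic explaining-away effect in a common-effect structure.

P(structural fatigue | strain alarm) ≈ 0.1111; P(structural fatigue | strain alarm, overloaded truck) ≈ 0.0335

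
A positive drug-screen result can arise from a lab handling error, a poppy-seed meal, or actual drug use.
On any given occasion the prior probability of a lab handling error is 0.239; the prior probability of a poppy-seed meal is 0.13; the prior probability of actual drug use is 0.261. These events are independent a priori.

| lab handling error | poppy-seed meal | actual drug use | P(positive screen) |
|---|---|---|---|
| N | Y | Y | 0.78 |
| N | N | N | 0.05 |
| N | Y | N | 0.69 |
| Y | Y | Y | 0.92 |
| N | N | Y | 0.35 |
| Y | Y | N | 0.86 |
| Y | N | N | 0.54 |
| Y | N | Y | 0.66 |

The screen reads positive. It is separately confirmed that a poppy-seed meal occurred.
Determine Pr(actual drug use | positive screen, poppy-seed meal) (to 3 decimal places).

Pr(actual drug use | positive screen, poppy-seed meal) ≈ 0.282

Weight on actual drug use=true, given the evidence: 0.154924 + 0.057389 = 0.212313
Denominator P(positive screen | poppy-seed meal): 0.69·0.761·0.739 + 0.78·0.761·0.261 + 0.86·0.239·0.739 + 0.92·0.239·0.261 = 0.752249
P(actual drug use | positive screen, poppy-seed meal) = 0.212313/0.752249 ≈ 0.282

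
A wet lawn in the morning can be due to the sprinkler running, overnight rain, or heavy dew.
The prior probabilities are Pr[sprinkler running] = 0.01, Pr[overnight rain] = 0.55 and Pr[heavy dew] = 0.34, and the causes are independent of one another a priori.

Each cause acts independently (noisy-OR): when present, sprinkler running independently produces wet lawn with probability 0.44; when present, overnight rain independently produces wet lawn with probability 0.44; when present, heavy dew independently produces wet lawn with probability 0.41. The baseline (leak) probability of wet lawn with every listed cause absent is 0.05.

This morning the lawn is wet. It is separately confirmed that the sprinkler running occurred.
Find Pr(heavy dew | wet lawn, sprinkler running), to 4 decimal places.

Under noisy-OR, P(wet lawn | causes) = 1 − (1−0.05)·∏(1−qᵢ) over the active causes.
P(wet lawn | sprinkler running) = 0.468·0.45·0.66 + 0.68612·0.45·0.34 + 0.70208·0.55·0.66 + 0.824227·0.55·0.34 = 0.138996 + 0.104976 + 0.254855 + 0.154130 = 0.652957
The heavy dew-present share is 0.104976 + 0.154130 = 0.259106.
P(heavy dew | wet lawn, sprinkler running) = 0.259106 / 0.652957 ≈ 0.3968

Pr(heavy dew | wet lawn, sprinkler running) ≈ 0.3968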